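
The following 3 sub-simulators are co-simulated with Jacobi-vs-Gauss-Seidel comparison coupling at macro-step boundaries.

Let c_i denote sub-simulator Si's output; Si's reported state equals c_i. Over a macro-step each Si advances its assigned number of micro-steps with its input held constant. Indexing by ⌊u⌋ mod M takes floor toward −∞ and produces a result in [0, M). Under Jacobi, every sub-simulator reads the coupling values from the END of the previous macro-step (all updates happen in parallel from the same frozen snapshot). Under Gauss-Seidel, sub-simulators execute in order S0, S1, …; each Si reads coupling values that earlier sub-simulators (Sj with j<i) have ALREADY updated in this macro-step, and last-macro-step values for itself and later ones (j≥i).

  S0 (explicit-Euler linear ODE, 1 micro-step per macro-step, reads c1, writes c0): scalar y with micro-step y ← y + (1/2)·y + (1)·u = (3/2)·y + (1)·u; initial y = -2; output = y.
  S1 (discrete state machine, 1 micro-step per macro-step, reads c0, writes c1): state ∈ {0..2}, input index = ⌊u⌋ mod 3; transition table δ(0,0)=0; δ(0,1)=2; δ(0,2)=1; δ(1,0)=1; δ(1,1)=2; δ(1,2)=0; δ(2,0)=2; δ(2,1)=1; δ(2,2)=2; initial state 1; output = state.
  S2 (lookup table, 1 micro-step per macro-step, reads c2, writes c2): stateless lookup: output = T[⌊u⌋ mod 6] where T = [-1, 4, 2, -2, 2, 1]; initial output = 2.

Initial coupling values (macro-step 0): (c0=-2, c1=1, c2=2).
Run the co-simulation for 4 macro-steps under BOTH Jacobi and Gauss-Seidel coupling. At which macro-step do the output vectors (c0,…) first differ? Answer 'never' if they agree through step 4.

first divergence at macro-step: 2

[Jacobi] macro 1: S0 reads c1=1 → after 1×micro: -2; S1 reads c0=-2 → after 1×micro: 2; S2 reads c2=2 → after 1×micro: 2 ⇒ (c0=-2, c1=2, c2=2)
[Jacobi] macro 2: S0 reads c1=2 → after 1×micro: -1; S1 reads c0=-2 → after 1×micro: 1; S2 reads c2=2 → after 1×micro: 2 ⇒ (c0=-1, c1=1, c2=2)
[Jacobi] macro 3: S0 reads c1=1 → after 1×micro: -1/2; S1 reads c0=-1 → after 1×micro: 0; S2 reads c2=2 → after 1×micro: 2 ⇒ (c0=-1/2, c1=0, c2=2)
[Jacobi] macro 4: S0 reads c1=0 → after 1×micro: -3/4; S1 reads c0=-1/2 → after 1×micro: 1; S2 reads c2=2 → after 1×micro: 2 ⇒ (c0=-3/4, c1=1, c2=2)
[Gauss-Seidel] macro 1: S0 reads c1=1 → after 1×micro: -2; S1 reads c0=-2 → after 1×micro: 2; S2 reads c2=2 → after 1×micro: 2 ⇒ (c0=-2, c1=2, c2=2)
[Gauss-Seidel] macro 2: S0 reads c1=2 → after 1×micro: -1; S1 reads c0=-1 → after 1×micro: 2; S2 reads c2=2 → after 1×micro: 2 ⇒ (c0=-1, c1=2, c2=2)
[Gauss-Seidel] macro 3: S0 reads c1=2 → after 1×micro: 1/2; S1 reads c0=1/2 → after 1×micro: 2; S2 reads c2=2 → after 1×micro: 2 ⇒ (c0=1/2, c1=2, c2=2)
[Gauss-Seidel] macro 4: S0 reads c1=2 → after 1×micro: 11/4; S1 reads c0=11/4 → after 1×micro: 2; S2 reads c2=2 → after 1×micro: 2 ⇒ (c0=11/4, c1=2, c2=2)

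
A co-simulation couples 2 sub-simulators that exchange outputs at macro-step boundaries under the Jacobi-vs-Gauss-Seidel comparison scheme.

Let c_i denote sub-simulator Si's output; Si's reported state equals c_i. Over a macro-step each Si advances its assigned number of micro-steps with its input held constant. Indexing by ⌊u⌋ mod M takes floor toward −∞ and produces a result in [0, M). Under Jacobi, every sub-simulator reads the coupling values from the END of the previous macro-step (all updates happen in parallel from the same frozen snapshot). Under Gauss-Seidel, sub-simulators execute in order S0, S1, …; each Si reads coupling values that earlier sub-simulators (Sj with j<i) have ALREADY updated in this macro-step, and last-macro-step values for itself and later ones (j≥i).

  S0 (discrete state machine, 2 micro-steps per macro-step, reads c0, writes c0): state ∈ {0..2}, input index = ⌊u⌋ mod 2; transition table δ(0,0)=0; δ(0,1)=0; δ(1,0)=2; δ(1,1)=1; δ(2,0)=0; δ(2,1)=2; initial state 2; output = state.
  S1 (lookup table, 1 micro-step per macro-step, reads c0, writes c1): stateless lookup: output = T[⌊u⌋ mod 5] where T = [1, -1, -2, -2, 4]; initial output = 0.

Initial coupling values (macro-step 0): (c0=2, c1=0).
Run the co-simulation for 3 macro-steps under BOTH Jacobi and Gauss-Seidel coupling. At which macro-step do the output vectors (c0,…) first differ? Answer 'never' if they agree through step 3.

first divergence at macro-step: 1

[Jacobi] macro 1: S0 reads c0=2 → after 2×micro: 0; S1 reads c0=2 → after 1×micro: -2 ⇒ (c0=0, c1=-2)
[Jacobi] macro 2: S0 reads c0=0 → after 2×micro: 0; S1 reads c0=0 → after 1×micro: 1 ⇒ (c0=0, c1=1)
[Jacobi] macro 3: S0 reads c0=0 → after 2×micro: 0; S1 reads c0=0 → after 1×micro: 1 ⇒ (c0=0, c1=1)
[Gauss-Seidel] macro 1: S0 reads c0=2 → after 2×micro: 0; S1 reads c0=0 → after 1×micro: 1 ⇒ (c0=0, c1=1)
[Gauss-Seidel] macro 2: S0 reads c0=0 → after 2×micro: 0; S1 reads c0=0 → after 1×micro: 1 ⇒ (c0=0, c1=1)
[Gauss-Seidel] macro 3: S0 reads c0=0 → after 2×micro: 0; S1 reads c0=0 → after 1×micro: 1 ⇒ (c0=0, c1=1)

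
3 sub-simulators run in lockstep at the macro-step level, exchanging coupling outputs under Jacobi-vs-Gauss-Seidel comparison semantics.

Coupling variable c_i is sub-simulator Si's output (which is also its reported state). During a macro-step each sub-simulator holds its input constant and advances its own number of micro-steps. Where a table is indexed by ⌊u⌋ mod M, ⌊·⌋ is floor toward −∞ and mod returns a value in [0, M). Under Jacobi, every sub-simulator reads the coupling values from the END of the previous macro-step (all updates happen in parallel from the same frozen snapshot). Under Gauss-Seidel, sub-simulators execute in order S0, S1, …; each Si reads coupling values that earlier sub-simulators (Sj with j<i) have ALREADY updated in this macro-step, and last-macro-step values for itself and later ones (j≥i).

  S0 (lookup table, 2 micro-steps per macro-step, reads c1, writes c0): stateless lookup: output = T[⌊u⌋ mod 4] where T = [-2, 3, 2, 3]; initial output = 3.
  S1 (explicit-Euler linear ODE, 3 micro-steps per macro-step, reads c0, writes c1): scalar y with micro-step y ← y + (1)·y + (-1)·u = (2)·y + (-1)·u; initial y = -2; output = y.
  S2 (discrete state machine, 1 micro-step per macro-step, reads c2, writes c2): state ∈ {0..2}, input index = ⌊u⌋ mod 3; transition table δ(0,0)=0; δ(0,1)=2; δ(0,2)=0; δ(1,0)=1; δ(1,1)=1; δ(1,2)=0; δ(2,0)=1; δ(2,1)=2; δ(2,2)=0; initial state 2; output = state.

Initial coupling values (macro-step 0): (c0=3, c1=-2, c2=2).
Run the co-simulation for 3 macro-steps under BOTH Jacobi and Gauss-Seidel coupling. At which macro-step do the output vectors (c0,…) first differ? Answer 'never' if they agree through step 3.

[Jacobi] macro 1: S0 reads c1=-2 → after 2×micro: 2; S1 reads c0=3 → after 3×micro: -37; S2 reads c2=2 → after 1×micro: 0 ⇒ (c0=2, c1=-37, c2=0)
[Jacobi] macro 2: S0 reads c1=-37 → after 2×micro: 3; S1 reads c0=2 → after 3×micro: -310; S2 reads c2=0 → after 1×micro: 0 ⇒ (c0=3, c1=-310, c2=0)
[Jacobi] macro 3: S0 reads c1=-310 → after 2×micro: 2; S1 reads c0=3 → after 3×micro: -2501; S2 reads c2=0 → after 1×micro: 0 ⇒ (c0=2, c1=-2501, c2=0)
[Gauss-Seidel] macro 1: S0 reads c1=-2 → after 2×micro: 2; S1 reads c0=2 → after 3×micro: -30; S2 reads c2=2 → after 1×micro: 0 ⇒ (c0=2, c1=-30, c2=0)
[Gauss-Seidel] macro 2: S0 reads c1=-30 → after 2×micro: 2; S1 reads c0=2 → after 3×micro: -254; S2 reads c2=0 → after 1×micro: 0 ⇒ (c0=2, c1=-254, c2=0)
[Gauss-Seidel] macro 3: S0 reads c1=-254 → after 2×micro: 2; S1 reads c0=2 → after 3×micro: -2046; S2 reads c2=0 → after 1×micro: 0 ⇒ (c0=2, c1=-2046, c2=0)

first divergence at macro-step: 1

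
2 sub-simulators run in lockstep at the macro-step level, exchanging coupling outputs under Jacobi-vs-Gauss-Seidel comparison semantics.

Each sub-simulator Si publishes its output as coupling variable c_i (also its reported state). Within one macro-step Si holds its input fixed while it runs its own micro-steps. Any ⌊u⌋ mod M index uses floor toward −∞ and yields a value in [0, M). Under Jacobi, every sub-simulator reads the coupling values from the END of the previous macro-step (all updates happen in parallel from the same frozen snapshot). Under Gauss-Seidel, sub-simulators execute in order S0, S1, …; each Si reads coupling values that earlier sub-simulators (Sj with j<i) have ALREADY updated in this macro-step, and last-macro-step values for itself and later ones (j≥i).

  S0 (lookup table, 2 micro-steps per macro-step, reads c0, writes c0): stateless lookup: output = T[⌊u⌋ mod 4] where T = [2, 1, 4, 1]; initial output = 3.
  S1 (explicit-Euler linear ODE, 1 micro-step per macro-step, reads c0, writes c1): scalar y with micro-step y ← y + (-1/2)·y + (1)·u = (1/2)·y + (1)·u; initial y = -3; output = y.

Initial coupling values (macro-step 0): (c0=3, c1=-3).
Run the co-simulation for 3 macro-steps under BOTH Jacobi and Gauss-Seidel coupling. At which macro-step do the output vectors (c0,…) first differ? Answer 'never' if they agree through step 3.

first divergence at macro-step: 1

[Jacobi] macro 1: S0 reads c0=3 → after 2×micro: 1; S1 reads c0=3 → after 1×micro: 3/2 ⇒ (c0=1, c1=3/2)
[Jacobi] macro 2: S0 reads c0=1 → after 2×micro: 1; S1 reads c0=1 → after 1×micro: 7/4 ⇒ (c0=1, c1=7/4)
[Jacobi] macro 3: S0 reads c0=1 → after 2×micro: 1; S1 reads c0=1 → after 1×micro: 15/8 ⇒ (c0=1, c1=15/8)
[Gauss-Seidel] macro 1: S0 reads c0=3 → after 2×micro: 1; S1 reads c0=1 → after 1×micro: -1/2 ⇒ (c0=1, c1=-1/2)
[Gauss-Seidel] macro 2: S0 reads c0=1 → after 2×micro: 1; S1 reads c0=1 → after 1×micro: 3/4 ⇒ (c0=1, c1=3/4)
[Gauss-Seidel] macro 3: S0 reads c0=1 → after 2×micro: 1; S1 reads c0=1 → after 1×micro: 11/8 ⇒ (c0=1, c1=11/8)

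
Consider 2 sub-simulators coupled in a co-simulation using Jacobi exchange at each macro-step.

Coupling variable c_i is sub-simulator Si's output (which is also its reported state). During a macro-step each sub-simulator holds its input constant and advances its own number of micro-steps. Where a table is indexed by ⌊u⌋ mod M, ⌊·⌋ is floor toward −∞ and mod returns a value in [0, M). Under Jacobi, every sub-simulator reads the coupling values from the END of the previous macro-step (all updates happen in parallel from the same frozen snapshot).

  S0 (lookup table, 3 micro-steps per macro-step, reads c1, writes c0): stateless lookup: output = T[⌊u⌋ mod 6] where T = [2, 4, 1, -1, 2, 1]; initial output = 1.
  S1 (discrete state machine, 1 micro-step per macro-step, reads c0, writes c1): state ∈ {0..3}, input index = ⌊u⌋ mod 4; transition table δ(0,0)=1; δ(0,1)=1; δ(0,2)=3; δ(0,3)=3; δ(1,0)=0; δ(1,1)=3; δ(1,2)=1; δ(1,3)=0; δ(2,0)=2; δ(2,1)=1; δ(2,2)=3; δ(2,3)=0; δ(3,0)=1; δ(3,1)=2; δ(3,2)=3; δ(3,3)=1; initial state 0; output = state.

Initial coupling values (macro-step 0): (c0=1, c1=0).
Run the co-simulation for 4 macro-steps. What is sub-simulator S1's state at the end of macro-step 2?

macro 1: S0 reads c1=0 → after 3×micro: 2; S1 reads c0=1 → after 1×micro: 1 ⇒ (c0=2, c1=1)
macro 2: S0 reads c1=1 → after 3×micro: 4; S1 reads c0=2 → after 1×micro: 1 ⇒ (c0=4, c1=1)
macro 3: S0 reads c1=1 → after 3×micro: 4; S1 reads c0=4 → after 1×micro: 0 ⇒ (c0=4, c1=0)
macro 4: S0 reads c1=0 → after 3×micro: 2; S1 reads c0=4 → after 1×micro: 1 ⇒ (c0=2, c1=1)

S1 state at macro-step 2 = 1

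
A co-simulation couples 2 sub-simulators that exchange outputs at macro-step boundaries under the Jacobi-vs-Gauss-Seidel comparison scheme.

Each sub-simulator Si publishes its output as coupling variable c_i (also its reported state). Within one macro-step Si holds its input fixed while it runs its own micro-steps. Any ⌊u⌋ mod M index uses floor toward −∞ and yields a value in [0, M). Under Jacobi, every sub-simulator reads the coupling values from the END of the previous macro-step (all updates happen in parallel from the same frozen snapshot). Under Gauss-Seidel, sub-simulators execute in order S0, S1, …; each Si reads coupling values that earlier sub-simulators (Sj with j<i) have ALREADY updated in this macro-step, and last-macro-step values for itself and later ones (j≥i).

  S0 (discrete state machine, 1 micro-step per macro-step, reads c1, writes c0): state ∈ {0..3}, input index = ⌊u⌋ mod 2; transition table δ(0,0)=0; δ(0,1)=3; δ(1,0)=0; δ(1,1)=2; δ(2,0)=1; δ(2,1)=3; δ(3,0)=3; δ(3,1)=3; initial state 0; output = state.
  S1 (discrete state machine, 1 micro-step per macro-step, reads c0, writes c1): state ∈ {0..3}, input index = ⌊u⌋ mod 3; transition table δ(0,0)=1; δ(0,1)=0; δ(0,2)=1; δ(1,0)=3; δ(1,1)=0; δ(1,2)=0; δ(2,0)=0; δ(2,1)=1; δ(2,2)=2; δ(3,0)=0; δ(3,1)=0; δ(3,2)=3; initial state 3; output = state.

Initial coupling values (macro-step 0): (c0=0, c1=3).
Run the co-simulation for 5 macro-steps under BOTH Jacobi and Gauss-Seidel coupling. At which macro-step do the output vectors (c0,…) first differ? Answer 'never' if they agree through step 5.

first divergence at macro-step: never

[Jacobi] macro 1: S0 reads c1=3 → after 1×micro: 3; S1 reads c0=0 → after 1×micro: 0 ⇒ (c0=3, c1=0)
[Jacobi] macro 2: S0 reads c1=0 → after 1×micro: 3; S1 reads c0=3 → after 1×micro: 1 ⇒ (c0=3, c1=1)
[Jacobi] macro 3: S0 reads c1=1 → after 1×micro: 3; S1 reads c0=3 → after 1×micro: 3 ⇒ (c0=3, c1=3)
[Jacobi] macro 4: S0 reads c1=3 → after 1×micro: 3; S1 reads c0=3 → after 1×micro: 0 ⇒ (c0=3, c1=0)
[Jacobi] macro 5: S0 reads c1=0 → after 1×micro: 3; S1 reads c0=3 → after 1×micro: 1 ⇒ (c0=3, c1=1)
[Gauss-Seidel] macro 1: S0 reads c1=3 → after 1×micro: 3; S1 reads c0=3 → after 1×micro: 0 ⇒ (c0=3, c1=0)
[Gauss-Seidel] macro 2: S0 reads c1=0 → after 1×micro: 3; S1 reads c0=3 → after 1×micro: 1 ⇒ (c0=3, c1=1)
[Gauss-Seidel] macro 3: S0 reads c1=1 → after 1×micro: 3; S1 reads c0=3 → after 1×micro: 3 ⇒ (c0=3, c1=3)
[Gauss-Seidel] macro 4: S0 reads c1=3 → after 1×micro: 3; S1 reads c0=3 → after 1×micro: 0 ⇒ (c0=3, c1=0)
[Gauss-Seidel] macro 5: S0 reads c1=0 → after 1×micro: 3; S1 reads c0=3 → after 1×micro: 1 ⇒ (c0=3, c1=1)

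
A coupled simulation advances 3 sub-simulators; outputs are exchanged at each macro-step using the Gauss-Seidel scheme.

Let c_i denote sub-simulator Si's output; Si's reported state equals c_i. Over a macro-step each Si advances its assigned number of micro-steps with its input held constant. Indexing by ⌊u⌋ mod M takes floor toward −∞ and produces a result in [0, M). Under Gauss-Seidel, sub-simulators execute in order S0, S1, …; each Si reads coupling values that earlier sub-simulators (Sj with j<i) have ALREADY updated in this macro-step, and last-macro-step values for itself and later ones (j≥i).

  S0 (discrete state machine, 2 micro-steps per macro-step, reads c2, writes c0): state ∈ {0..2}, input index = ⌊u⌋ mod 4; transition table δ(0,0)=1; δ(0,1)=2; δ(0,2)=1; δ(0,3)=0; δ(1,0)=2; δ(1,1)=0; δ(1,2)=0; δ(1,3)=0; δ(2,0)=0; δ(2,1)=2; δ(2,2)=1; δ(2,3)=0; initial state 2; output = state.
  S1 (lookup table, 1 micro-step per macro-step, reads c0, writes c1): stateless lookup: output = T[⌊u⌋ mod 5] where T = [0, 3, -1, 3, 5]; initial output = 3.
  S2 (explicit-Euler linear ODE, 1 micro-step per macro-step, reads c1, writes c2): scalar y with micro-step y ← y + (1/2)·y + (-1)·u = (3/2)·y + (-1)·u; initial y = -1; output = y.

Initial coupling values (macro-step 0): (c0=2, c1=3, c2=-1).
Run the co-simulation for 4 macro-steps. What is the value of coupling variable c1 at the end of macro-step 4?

c1 at macro-step 4 = -1

macro 1: S0 reads c2=-1 → after 2×micro: 0; S1 reads c0=0 → after 1×micro: 0; S2 reads c1=0 → after 1×micro: -3/2 ⇒ (c0=0, c1=0, c2=-3/2)
macro 2: S0 reads c2=-3/2 → after 2×micro: 0; S1 reads c0=0 → after 1×micro: 0; S2 reads c1=0 → after 1×micro: -9/4 ⇒ (c0=0, c1=0, c2=-9/4)
macro 3: S0 reads c2=-9/4 → after 2×micro: 2; S1 reads c0=2 → after 1×micro: -1; S2 reads c1=-1 → after 1×micro: -19/8 ⇒ (c0=2, c1=-1, c2=-19/8)
macro 4: S0 reads c2=-19/8 → after 2×micro: 2; S1 reads c0=2 → after 1×micro: -1; S2 reads c1=-1 → after 1×micro: -41/16 ⇒ (c0=2, c1=-1, c2=-41/16)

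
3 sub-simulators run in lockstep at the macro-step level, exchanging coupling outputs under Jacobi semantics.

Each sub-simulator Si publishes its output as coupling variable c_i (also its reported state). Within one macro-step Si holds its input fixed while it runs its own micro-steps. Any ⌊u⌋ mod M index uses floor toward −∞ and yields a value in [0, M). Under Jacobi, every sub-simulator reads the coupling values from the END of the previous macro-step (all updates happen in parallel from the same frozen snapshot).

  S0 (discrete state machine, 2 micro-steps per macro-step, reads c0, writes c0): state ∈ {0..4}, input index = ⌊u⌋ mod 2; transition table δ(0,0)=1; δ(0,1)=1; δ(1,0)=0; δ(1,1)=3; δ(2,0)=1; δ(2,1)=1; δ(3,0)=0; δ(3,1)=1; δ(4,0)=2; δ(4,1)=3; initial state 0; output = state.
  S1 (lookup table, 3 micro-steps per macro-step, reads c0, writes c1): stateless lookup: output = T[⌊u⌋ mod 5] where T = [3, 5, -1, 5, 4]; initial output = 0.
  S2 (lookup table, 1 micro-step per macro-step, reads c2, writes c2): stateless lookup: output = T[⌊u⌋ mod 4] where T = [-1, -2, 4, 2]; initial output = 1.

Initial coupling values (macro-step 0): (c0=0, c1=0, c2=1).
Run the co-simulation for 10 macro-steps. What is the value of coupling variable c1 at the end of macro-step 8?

c1 at macro-step 8 = 3

macro 1: S0 reads c0=0 → after 2×micro: 0; S1 reads c0=0 → after 3×micro: 3; S2 reads c2=1 → after 1×micro: -2 ⇒ (c0=0, c1=3, c2=-2)
macro 2: S0 reads c0=0 → after 2×micro: 0; S1 reads c0=0 → after 3×micro: 3; S2 reads c2=-2 → after 1×micro: 4 ⇒ (c0=0, c1=3, c2=4)
macro 3: S0 reads c0=0 → after 2×micro: 0; S1 reads c0=0 → after 3×micro: 3; S2 reads c2=4 → after 1×micro: -1 ⇒ (c0=0, c1=3, c2=-1)
macro 4: S0 reads c0=0 → after 2×micro: 0; S1 reads c0=0 → after 3×micro: 3; S2 reads c2=-1 → after 1×micro: 2 ⇒ (c0=0, c1=3, c2=2)
macro 5: S0 reads c0=0 → after 2×micro: 0; S1 reads c0=0 → after 3×micro: 3; S2 reads c2=2 → after 1×micro: 4 ⇒ (c0=0, c1=3, c2=4)
macro 6: S0 reads c0=0 → after 2×micro: 0; S1 reads c0=0 → after 3×micro: 3; S2 reads c2=4 → after 1×micro: -1 ⇒ (c0=0, c1=3, c2=-1)
macro 7: S0 reads c0=0 → after 2×micro: 0; S1 reads c0=0 → after 3×micro: 3; S2 reads c2=-1 → after 1×micro: 2 ⇒ (c0=0, c1=3, c2=2)
macro 8: S0 reads c0=0 → after 2×micro: 0; S1 reads c0=0 → after 3×micro: 3; S2 reads c2=2 → after 1×micro: 4 ⇒ (c0=0, c1=3, c2=4)
macro 9: S0 reads c0=0 → after 2×micro: 0; S1 reads c0=0 → after 3×micro: 3; S2 reads c2=4 → after 1×micro: -1 ⇒ (c0=0, c1=3, c2=-1)
macro 10: S0 reads c0=0 → after 2×micro: 0; S1 reads c0=0 → after 3×micro: 3; S2 reads c2=-1 → after 1×micro: 2 ⇒ (c0=0, c1=3, c2=2)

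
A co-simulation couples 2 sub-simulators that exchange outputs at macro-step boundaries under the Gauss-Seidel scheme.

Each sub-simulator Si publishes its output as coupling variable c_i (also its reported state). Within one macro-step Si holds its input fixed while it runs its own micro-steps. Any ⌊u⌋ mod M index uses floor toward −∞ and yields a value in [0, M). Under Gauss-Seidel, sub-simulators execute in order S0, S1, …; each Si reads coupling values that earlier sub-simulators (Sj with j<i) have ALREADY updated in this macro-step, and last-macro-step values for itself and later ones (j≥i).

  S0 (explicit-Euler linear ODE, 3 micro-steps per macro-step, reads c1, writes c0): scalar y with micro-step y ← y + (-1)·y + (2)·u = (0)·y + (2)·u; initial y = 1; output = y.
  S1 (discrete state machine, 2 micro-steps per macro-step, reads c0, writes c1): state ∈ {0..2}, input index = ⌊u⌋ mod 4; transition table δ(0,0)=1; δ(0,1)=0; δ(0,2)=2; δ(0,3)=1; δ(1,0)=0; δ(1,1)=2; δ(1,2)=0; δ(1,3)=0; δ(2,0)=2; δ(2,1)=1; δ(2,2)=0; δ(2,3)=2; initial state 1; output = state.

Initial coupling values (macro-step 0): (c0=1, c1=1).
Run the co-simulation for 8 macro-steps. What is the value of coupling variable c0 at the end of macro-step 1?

c0 at macro-step 1 = 2

macro 1: S0 reads c1=1 → after 3×micro: 2; S1 reads c0=2 → after 2×micro: 2 ⇒ (c0=2, c1=2)
macro 2: S0 reads c1=2 → after 3×micro: 4; S1 reads c0=4 → after 2×micro: 2 ⇒ (c0=4, c1=2)
macro 3: S0 reads c1=2 → after 3×micro: 4; S1 reads c0=4 → after 2×micro: 2 ⇒ (c0=4, c1=2)
macro 4: S0 reads c1=2 → after 3×micro: 4; S1 reads c0=4 → after 2×micro: 2 ⇒ (c0=4, c1=2)
macro 5: S0 reads c1=2 → after 3×micro: 4; S1 reads c0=4 → after 2×micro: 2 ⇒ (c0=4, c1=2)
macro 6: S0 reads c1=2 → after 3×micro: 4; S1 reads c0=4 → after 2×micro: 2 ⇒ (c0=4, c1=2)
macro 7: S0 reads c1=2 → after 3×micro: 4; S1 reads c0=4 → after 2×micro: 2 ⇒ (c0=4, c1=2)
macro 8: S0 reads c1=2 → after 3×micro: 4; S1 reads c0=4 → after 2×micro: 2 ⇒ (c0=4, c1=2)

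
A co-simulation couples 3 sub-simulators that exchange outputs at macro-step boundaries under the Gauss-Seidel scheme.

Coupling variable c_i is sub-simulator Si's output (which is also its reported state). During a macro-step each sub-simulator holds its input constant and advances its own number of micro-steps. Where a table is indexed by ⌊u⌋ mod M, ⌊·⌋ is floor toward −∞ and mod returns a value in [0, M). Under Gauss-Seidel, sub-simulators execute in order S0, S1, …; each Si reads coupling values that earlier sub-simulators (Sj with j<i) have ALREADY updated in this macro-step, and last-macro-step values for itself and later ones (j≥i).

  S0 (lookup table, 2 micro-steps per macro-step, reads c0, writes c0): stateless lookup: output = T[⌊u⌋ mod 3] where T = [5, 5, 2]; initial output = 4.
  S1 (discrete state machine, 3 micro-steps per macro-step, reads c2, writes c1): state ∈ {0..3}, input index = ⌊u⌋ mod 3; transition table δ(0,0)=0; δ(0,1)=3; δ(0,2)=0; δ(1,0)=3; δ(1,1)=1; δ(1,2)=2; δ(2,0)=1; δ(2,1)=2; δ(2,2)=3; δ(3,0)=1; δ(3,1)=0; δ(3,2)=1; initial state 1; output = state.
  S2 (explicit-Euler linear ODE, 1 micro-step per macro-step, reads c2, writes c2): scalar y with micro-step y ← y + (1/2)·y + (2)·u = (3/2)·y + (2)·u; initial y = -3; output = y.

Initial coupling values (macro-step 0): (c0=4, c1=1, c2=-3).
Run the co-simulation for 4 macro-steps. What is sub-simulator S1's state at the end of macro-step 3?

macro 1: S0 reads c0=4 → after 2×micro: 5; S1 reads c2=-3 → after 3×micro: 3; S2 reads c2=-3 → after 1×micro: -21/2 ⇒ (c0=5, c1=3, c2=-21/2)
macro 2: S0 reads c0=5 → after 2×micro: 2; S1 reads c2=-21/2 → after 3×micro: 0; S2 reads c2=-21/2 → after 1×micro: -147/4 ⇒ (c0=2, c1=0, c2=-147/4)
macro 3: S0 reads c0=2 → after 2×micro: 2; S1 reads c2=-147/4 → after 3×micro: 0; S2 reads c2=-147/4 → after 1×micro: -1029/8 ⇒ (c0=2, c1=0, c2=-1029/8)
macro 4: S0 reads c0=2 → after 2×micro: 2; S1 reads c2=-1029/8 → after 3×micro: 0; S2 reads c2=-1029/8 → after 1×micro: -7203/16 ⇒ (c0=2, c1=0, c2=-7203/16)

S1 state at macro-step 3 = 0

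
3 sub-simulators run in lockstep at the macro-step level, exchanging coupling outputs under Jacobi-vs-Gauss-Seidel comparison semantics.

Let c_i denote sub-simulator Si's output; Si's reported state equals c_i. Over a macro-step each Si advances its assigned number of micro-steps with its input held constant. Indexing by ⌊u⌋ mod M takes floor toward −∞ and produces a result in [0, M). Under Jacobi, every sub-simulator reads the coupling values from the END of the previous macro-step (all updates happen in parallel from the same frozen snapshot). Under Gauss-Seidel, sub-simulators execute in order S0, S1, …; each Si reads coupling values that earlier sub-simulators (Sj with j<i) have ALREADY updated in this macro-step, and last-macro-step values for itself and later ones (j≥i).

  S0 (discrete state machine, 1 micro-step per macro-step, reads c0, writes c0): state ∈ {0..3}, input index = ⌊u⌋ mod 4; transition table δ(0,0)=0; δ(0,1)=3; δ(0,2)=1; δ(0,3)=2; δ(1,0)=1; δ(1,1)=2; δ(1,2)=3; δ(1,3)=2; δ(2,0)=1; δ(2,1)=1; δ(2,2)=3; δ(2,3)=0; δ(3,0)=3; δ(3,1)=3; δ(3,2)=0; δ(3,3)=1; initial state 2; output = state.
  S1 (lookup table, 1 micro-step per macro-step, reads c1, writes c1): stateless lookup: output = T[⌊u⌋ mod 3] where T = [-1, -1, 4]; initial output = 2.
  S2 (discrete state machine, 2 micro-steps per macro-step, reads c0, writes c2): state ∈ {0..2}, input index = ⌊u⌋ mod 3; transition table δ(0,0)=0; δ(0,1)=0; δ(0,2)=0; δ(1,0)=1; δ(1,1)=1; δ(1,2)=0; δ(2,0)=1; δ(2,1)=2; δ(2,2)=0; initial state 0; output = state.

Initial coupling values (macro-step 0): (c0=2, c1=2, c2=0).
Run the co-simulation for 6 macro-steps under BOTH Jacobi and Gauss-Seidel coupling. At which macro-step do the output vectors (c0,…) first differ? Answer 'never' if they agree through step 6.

[Jacobi] macro 1: S0 reads c0=2 → after 1×micro: 3; S1 reads c1=2 → after 1×micro: 4; S2 reads c0=2 → after 2×micro: 0 ⇒ (c0=3, c1=4, c2=0)
[Jacobi] macro 2: S0 reads c0=3 → after 1×micro: 1; S1 reads c1=4 → after 1×micro: -1; S2 reads c0=3 → after 2×micro: 0 ⇒ (c0=1, c1=-1, c2=0)
[Jacobi] macro 3: S0 reads c0=1 → after 1×micro: 2; S1 reads c1=-1 → after 1×micro: 4; S2 reads c0=1 → after 2×micro: 0 ⇒ (c0=2, c1=4, c2=0)
[Jacobi] macro 4: S0 reads c0=2 → after 1×micro: 3; S1 reads c1=4 → after 1×micro: -1; S2 reads c0=2 → after 2×micro: 0 ⇒ (c0=3, c1=-1, c2=0)
[Jacobi] macro 5: S0 reads c0=3 → after 1×micro: 1; S1 reads c1=-1 → after 1×micro: 4; S2 reads c0=3 → after 2×micro: 0 ⇒ (c0=1, c1=4, c2=0)
[Jacobi] macro 6: S0 reads c0=1 → after 1×micro: 2; S1 reads c1=4 → after 1×micro: -1; S2 reads c0=1 → after 2×micro: 0 ⇒ (c0=2, c1=-1, c2=0)
[Gauss-Seidel] macro 1: S0 reads c0=2 → after 1×micro: 3; S1 reads c1=2 → after 1×micro: 4; S2 reads c0=3 → after 2×micro: 0 ⇒ (c0=3, c1=4, c2=0)
[Gauss-Seidel] macro 2: S0 reads c0=3 → after 1×micro: 1; S1 reads c1=4 → after 1×micro: -1; S2 reads c0=1 → after 2×micro: 0 ⇒ (c0=1, c1=-1, c2=0)
[Gauss-Seidel] macro 3: S0 reads c0=1 → after 1×micro: 2; S1 reads c1=-1 → after 1×micro: 4; S2 reads c0=2 → after 2×micro: 0 ⇒ (c0=2, c1=4, c2=0)
[Gauss-Seidel] macro 4: S0 reads c0=2 → after 1×micro: 3; S1 reads c1=4 → after 1×micro: -1; S2 reads c0=3 → after 2×micro: 0 ⇒ (c0=3, c1=-1, c2=0)
[Gauss-Seidel] macro 5: S0 reads c0=3 → after 1×micro: 1; S1 reads c1=-1 → after 1×micro: 4; S2 reads c0=1 → after 2×micro: 0 ⇒ (c0=1, c1=4, c2=0)
[Gauss-Seidel] macro 6: S0 reads c0=1 → after 1×micro: 2; S1 reads c1=4 → after 1×micro: -1; S2 reads c0=2 → after 2×micro: 0 ⇒ (c0=2, c1=-1, c2=0)

first divergence at macro-step: never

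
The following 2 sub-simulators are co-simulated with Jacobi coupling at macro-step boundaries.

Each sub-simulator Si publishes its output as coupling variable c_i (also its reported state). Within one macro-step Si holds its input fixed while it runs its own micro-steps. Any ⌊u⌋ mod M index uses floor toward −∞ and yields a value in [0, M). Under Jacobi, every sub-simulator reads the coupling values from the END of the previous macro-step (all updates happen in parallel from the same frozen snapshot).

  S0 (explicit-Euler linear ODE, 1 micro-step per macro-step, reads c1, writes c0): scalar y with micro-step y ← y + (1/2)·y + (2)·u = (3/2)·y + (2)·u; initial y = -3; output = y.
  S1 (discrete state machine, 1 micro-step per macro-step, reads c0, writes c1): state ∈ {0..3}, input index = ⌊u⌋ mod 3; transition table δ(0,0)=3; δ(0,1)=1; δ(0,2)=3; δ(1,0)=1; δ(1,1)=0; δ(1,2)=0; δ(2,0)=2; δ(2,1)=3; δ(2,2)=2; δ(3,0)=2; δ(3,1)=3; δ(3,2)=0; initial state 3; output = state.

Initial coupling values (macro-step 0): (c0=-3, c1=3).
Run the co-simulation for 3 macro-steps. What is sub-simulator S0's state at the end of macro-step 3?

S0 state at macro-step 3 = 123/8

macro 1: S0 reads c1=3 → after 1×micro: 3/2; S1 reads c0=-3 → after 1×micro: 2 ⇒ (c0=3/2, c1=2)
macro 2: S0 reads c1=2 → after 1×micro: 25/4; S1 reads c0=3/2 → after 1×micro: 3 ⇒ (c0=25/4, c1=3)
macro 3: S0 reads c1=3 → after 1×micro: 123/8; S1 reads c0=25/4 → after 1×micro: 2 ⇒ (c0=123/8, c1=2)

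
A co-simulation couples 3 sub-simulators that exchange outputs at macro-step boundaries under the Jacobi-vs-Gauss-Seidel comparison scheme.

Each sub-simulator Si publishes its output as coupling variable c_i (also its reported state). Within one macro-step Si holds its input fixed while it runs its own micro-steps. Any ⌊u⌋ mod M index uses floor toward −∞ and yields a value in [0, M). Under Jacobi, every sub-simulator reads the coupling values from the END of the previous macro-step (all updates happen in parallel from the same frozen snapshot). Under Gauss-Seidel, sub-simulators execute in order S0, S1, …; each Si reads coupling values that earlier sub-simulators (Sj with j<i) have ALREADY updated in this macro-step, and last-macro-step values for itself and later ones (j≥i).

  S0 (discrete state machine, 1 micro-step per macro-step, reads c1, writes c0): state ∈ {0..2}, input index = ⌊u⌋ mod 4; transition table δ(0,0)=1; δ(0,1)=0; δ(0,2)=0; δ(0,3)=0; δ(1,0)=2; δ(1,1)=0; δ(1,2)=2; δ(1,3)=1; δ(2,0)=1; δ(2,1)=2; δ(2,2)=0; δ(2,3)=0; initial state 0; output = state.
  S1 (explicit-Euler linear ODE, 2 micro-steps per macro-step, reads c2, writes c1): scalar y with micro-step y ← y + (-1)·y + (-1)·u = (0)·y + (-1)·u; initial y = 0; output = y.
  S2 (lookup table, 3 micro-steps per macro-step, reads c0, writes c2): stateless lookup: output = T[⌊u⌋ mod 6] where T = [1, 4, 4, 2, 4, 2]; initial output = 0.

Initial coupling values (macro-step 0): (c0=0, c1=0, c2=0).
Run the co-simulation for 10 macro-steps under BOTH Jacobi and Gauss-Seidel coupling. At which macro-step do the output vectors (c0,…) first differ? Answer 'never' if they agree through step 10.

first divergence at macro-step: 1

[Jacobi] macro 1: S0 reads c1=0 → after 1×micro: 1; S1 reads c2=0 → after 2×micro: 0; S2 reads c0=0 → after 3×micro: 1 ⇒ (c0=1, c1=0, c2=1)
[Jacobi] macro 2: S0 reads c1=0 → after 1×micro: 2; S1 reads c2=1 → after 2×micro: -1; S2 reads c0=1 → after 3×micro: 4 ⇒ (c0=2, c1=-1, c2=4)
[Jacobi] macro 3: S0 reads c1=-1 → after 1×micro: 0; S1 reads c2=4 → after 2×micro: -4; S2 reads c0=2 → after 3×micro: 4 ⇒ (c0=0, c1=-4, c2=4)
[Jacobi] macro 4: S0 reads c1=-4 → after 1×micro: 1; S1 reads c2=4 → after 2×micro: -4; S2 reads c0=0 → after 3×micro: 1 ⇒ (c0=1, c1=-4, c2=1)
[Jacobi] macro 5: S0 reads c1=-4 → after 1×micro: 2; S1 reads c2=1 → after 2×micro: -1; S2 reads c0=1 → after 3×micro: 4 ⇒ (c0=2, c1=-1, c2=4)
[Jacobi] macro 6: S0 reads c1=-1 → after 1×micro: 0; S1 reads c2=4 → after 2×micro: -4; S2 reads c0=2 → after 3×micro: 4 ⇒ (c0=0, c1=-4, c2=4)
[Jacobi] macro 7: S0 reads c1=-4 → after 1×micro: 1; S1 reads c2=4 → after 2×micro: -4; S2 reads c0=0 → after 3×micro: 1 ⇒ (c0=1, c1=-4, c2=1)
[Jacobi] macro 8: S0 reads c1=-4 → after 1×micro: 2; S1 reads c2=1 → after 2×micro: -1; S2 reads c0=1 → after 3×micro: 4 ⇒ (c0=2, c1=-1, c2=4)
[Jacobi] macro 9: S0 reads c1=-1 → after 1×micro: 0; S1 reads c2=4 → after 2×micro: -4; S2 reads c0=2 → after 3×micro: 4 ⇒ (c0=0, c1=-4, c2=4)
[Jacobi] macro 10: S0 reads c1=-4 → after 1×micro: 1; S1 reads c2=4 → after 2×micro: -4; S2 reads c0=0 → after 3×micro: 1 ⇒ (c0=1, c1=-4, c2=1)
[Gauss-Seidel] macro 1: S0 reads c1=0 → after 1×micro: 1; S1 reads c2=0 → after 2×micro: 0; S2 reads c0=1 → after 3×micro: 4 ⇒ (c0=1, c1=0, c2=4)
[Gauss-Seidel] macro 2: S0 reads c1=0 → after 1×micro: 2; S1 reads c2=4 → after 2×micro: -4; S2 reads c0=2 → after 3×micro: 4 ⇒ (c0=2, c1=-4, c2=4)
[Gauss-Seidel] macro 3: S0 reads c1=-4 → after 1×micro: 1; S1 reads c2=4 → after 2×micro: -4; S2 reads c0=1 → after 3×micro: 4 ⇒ (c0=1, c1=-4, c2=4)
[Gauss-Seidel] macro 4: S0 reads c1=-4 → after 1×micro: 2; S1 reads c2=4 → after 2×micro: -4; S2 reads c0=2 → after 3×micro: 4 ⇒ (c0=2, c1=-4, c2=4)
[Gauss-Seidel] macro 5: S0 reads c1=-4 → after 1×micro: 1; S1 reads c2=4 → after 2×micro: -4; S2 reads c0=1 → after 3×micro: 4 ⇒ (c0=1, c1=-4, c2=4)
[Gauss-Seidel] macro 6: S0 reads c1=-4 → after 1×micro: 2; S1 reads c2=4 → after 2×micro: -4; S2 reads c0=2 → after 3×micro: 4 ⇒ (c0=2, c1=-4, c2=4)
[Gauss-Seidel] macro 7: S0 reads c1=-4 → after 1×micro: 1; S1 reads c2=4 → after 2×micro: -4; S2 reads c0=1 → after 3×micro: 4 ⇒ (c0=1, c1=-4, c2=4)
[Gauss-Seidel] macro 8: S0 reads c1=-4 → after 1×micro: 2; S1 reads c2=4 → after 2×micro: -4; S2 reads c0=2 → after 3×micro: 4 ⇒ (c0=2, c1=-4, c2=4)
[Gauss-Seidel] macro 9: S0 reads c1=-4 → after 1×micro: 1; S1 reads c2=4 → after 2×micro: -4; S2 reads c0=1 → after 3×micro: 4 ⇒ (c0=1, c1=-4, c2=4)
[Gauss-Seidel] macro 10: S0 reads c1=-4 → after 1×micro: 2; S1 reads c2=4 → after 2×micro: -4; S2 reads c0=2 → after 3×micro: 4 ⇒ (c0=2, c1=-4, c2=4)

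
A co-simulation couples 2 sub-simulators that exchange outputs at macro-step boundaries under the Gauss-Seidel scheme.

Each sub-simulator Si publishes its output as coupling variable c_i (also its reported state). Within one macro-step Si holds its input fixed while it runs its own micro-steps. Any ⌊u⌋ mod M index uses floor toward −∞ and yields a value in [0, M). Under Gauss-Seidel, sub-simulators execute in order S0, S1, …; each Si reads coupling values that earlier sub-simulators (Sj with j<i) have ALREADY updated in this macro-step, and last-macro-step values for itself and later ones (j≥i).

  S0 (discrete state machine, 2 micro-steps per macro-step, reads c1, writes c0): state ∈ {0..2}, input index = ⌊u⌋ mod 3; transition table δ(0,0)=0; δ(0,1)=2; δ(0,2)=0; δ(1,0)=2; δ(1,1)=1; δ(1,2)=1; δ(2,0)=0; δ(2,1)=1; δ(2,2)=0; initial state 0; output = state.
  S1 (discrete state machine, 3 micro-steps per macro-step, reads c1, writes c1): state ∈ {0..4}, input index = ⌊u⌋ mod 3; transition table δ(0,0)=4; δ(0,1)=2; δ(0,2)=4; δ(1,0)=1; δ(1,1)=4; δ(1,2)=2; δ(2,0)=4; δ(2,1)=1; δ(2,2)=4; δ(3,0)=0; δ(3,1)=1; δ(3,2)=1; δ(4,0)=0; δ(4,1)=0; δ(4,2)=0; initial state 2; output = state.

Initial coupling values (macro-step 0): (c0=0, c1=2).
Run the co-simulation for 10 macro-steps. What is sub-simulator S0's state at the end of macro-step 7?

S0 state at macro-step 7 = 1

macro 1: S0 reads c1=2 → after 2×micro: 0; S1 reads c1=2 → after 3×micro: 4 ⇒ (c0=0, c1=4)
macro 2: S0 reads c1=4 → after 2×micro: 1; S1 reads c1=4 → after 3×micro: 1 ⇒ (c0=1, c1=1)
macro 3: S0 reads c1=1 → after 2×micro: 1; S1 reads c1=1 → after 3×micro: 2 ⇒ (c0=1, c1=2)
macro 4: S0 reads c1=2 → after 2×micro: 1; S1 reads c1=2 → after 3×micro: 4 ⇒ (c0=1, c1=4)
macro 5: S0 reads c1=4 → after 2×micro: 1; S1 reads c1=4 → after 3×micro: 1 ⇒ (c0=1, c1=1)
macro 6: S0 reads c1=1 → after 2×micro: 1; S1 reads c1=1 → after 3×micro: 2 ⇒ (c0=1, c1=2)
macro 7: S0 reads c1=2 → after 2×micro: 1; S1 reads c1=2 → after 3×micro: 4 ⇒ (c0=1, c1=4)
macro 8: S0 reads c1=4 → after 2×micro: 1; S1 reads c1=4 → after 3×micro: 1 ⇒ (c0=1, c1=1)
macro 9: S0 reads c1=1 → after 2×micro: 1; S1 reads c1=1 → after 3×micro: 2 ⇒ (c0=1, c1=2)
macro 10: S0 reads c1=2 → after 2×micro: 1; S1 reads c1=2 → after 3×micro: 4 ⇒ (c0=1, c1=4)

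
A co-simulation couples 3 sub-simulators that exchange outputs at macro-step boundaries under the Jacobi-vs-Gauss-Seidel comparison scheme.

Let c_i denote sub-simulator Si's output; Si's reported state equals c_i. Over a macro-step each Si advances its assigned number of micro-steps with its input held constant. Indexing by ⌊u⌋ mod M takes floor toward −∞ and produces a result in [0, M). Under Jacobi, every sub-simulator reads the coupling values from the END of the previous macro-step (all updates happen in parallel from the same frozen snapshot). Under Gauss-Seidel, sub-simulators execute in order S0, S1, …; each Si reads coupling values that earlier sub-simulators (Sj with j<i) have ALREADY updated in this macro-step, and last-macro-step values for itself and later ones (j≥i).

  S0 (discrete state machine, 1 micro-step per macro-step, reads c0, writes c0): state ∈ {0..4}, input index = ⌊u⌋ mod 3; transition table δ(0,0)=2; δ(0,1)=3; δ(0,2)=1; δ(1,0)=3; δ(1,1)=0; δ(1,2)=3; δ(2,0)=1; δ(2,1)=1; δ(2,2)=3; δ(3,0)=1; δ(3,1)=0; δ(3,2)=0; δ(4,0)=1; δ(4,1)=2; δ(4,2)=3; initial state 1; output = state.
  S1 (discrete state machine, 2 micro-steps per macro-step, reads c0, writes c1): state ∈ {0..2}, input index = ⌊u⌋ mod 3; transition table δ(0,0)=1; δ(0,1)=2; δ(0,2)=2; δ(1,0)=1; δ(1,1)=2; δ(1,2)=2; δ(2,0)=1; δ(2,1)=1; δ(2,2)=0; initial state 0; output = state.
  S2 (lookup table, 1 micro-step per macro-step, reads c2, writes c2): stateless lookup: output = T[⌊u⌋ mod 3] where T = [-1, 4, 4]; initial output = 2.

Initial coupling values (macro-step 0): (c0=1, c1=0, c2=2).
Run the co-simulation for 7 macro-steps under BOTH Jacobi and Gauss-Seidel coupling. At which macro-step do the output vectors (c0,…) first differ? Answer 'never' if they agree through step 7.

[Jacobi] macro 1: S0 reads c0=1 → after 1×micro: 0; S1 reads c0=1 → after 2×micro: 1; S2 reads c2=2 → after 1×micro: 4 ⇒ (c0=0, c1=1, c2=4)
[Jacobi] macro 2: S0 reads c0=0 → after 1×micro: 2; S1 reads c0=0 → after 2×micro: 1; S2 reads c2=4 → after 1×micro: 4 ⇒ (c0=2, c1=1, c2=4)
[Jacobi] macro 3: S0 reads c0=2 → after 1×micro: 3; S1 reads c0=2 → after 2×micro: 0; S2 reads c2=4 → after 1×micro: 4 ⇒ (c0=3, c1=0, c2=4)
[Jacobi] macro 4: S0 reads c0=3 → after 1×micro: 1; S1 reads c0=3 → after 2×micro: 1; S2 reads c2=4 → after 1×micro: 4 ⇒ (c0=1, c1=1, c2=4)
[Jacobi] macro 5: S0 reads c0=1 → after 1×micro: 0; S1 reads c0=1 → after 2×micro: 1; S2 reads c2=4 → after 1×micro: 4 ⇒ (c0=0, c1=1, c2=4)
[Jacobi] macro 6: S0 reads c0=0 → after 1×micro: 2; S1 reads c0=0 → after 2×micro: 1; S2 reads c2=4 → after 1×micro: 4 ⇒ (c0=2, c1=1, c2=4)
[Jacobi] macro 7: S0 reads c0=2 → after 1×micro: 3; S1 reads c0=2 → after 2×micro: 0; S2 reads c2=4 → after 1×micro: 4 ⇒ (c0=3, c1=0, c2=4)
[Gauss-Seidel] macro 1: S0 reads c0=1 → after 1×micro: 0; S1 reads c0=0 → after 2×micro: 1; S2 reads c2=2 → after 1×micro: 4 ⇒ (c0=0, c1=1, c2=4)
[Gauss-Seidel] macro 2: S0 reads c0=0 → after 1×micro: 2; S1 reads c0=2 → after 2×micro: 0; S2 reads c2=4 → after 1×micro: 4 ⇒ (c0=2, c1=0, c2=4)
[Gauss-Seidel] macro 3: S0 reads c0=2 → after 1×micro: 3; S1 reads c0=3 → after 2×micro: 1; S2 reads c2=4 → after 1×micro: 4 ⇒ (c0=3, c1=1, c2=4)
[Gauss-Seidel] macro 4: S0 reads c0=3 → after 1×micro: 1; S1 reads c0=1 → after 2×micro: 1; S2 reads c2=4 → after 1×micro: 4 ⇒ (c0=1, c1=1, c2=4)
[Gauss-Seidel] macro 5: S0 reads c0=1 → after 1×micro: 0; S1 reads c0=0 → after 2×micro: 1; S2 reads c2=4 → after 1×micro: 4 ⇒ (c0=0, c1=1, c2=4)
[Gauss-Seidel] macro 6: S0 reads c0=0 → after 1×micro: 2; S1 reads c0=2 → after 2×micro: 0; S2 reads c2=4 → after 1×micro: 4 ⇒ (c0=2, c1=0, c2=4)
[Gauss-Seidel] macro 7: S0 reads c0=2 → after 1×micro: 3; S1 reads c0=3 → after 2×micro: 1; S2 reads c2=4 → after 1×micro: 4 ⇒ (c0=3, c1=1, c2=4)

first divergence at macro-step: 2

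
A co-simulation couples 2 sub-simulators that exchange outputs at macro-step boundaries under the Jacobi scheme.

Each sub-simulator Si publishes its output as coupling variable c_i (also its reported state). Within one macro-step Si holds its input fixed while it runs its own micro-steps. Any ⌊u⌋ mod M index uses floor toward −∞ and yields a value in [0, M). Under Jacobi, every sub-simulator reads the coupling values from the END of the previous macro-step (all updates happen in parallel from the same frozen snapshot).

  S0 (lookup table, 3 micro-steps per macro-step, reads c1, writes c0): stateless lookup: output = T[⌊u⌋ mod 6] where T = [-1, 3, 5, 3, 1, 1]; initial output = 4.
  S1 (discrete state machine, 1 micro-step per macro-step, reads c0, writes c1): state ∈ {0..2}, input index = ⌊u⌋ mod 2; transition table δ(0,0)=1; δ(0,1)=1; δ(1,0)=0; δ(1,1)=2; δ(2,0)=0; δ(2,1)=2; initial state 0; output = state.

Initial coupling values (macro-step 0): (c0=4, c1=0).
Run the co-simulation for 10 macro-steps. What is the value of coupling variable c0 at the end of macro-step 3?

c0 at macro-step 3 = 5

macro 1: S0 reads c1=0 → after 3×micro: -1; S1 reads c0=4 → after 1×micro: 1 ⇒ (c0=-1, c1=1)
macro 2: S0 reads c1=1 → after 3×micro: 3; S1 reads c0=-1 → after 1×micro: 2 ⇒ (c0=3, c1=2)
macro 3: S0 reads c1=2 → after 3×micro: 5; S1 reads c0=3 → after 1×micro: 2 ⇒ (c0=5, c1=2)
macro 4: S0 reads c1=2 → after 3×micro: 5; S1 reads c0=5 → after 1×micro: 2 ⇒ (c0=5, c1=2)
macro 5: S0 reads c1=2 → after 3×micro: 5; S1 reads c0=5 → after 1×micro: 2 ⇒ (c0=5, c1=2)
macro 6: S0 reads c1=2 → after 3×micro: 5; S1 reads c0=5 → after 1×micro: 2 ⇒ (c0=5, c1=2)
macro 7: S0 reads c1=2 → after 3×micro: 5; S1 reads c0=5 → after 1×micro: 2 ⇒ (c0=5, c1=2)
macro 8: S0 reads c1=2 → after 3×micro: 5; S1 reads c0=5 → after 1×micro: 2 ⇒ (c0=5, c1=2)
macro 9: S0 reads c1=2 → after 3×micro: 5; S1 reads c0=5 → after 1×micro: 2 ⇒ (c0=5, c1=2)
macro 10: S0 reads c1=2 → after 3×micro: 5; S1 reads c0=5 → after 1×micro: 2 ⇒ (c0=5, c1=2)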